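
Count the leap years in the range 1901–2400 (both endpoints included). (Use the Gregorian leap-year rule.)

122

Multiples of 4 in [1901,2400]: 125.
Of those, multiples of 100: 5 (not leap unless ÷400).
Multiples of 400: 2.
Leap years = 125 − 5 + 2 = 122.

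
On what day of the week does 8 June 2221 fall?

Doomsday rule: the anchor day for the 2200s is Friday. For year 21: 21÷12 = 1 r 9, and 9÷4 = 2, so 1+9+2 = 12.
Friday + 12 ≡ Wednesday — that's 2221's doomsday.
In June the doomsday date is Jun 6.
Jun 8 is 2 days after Jun 6; 2 mod 7 = 2, so Wednesday + 2 = Friday.

Friday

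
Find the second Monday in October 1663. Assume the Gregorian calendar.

October 8, 1663

October 1, 1663 is a Monday.
The first Monday is therefore October 1 (same day).
The second Monday is 1 + 1×7 = October 8.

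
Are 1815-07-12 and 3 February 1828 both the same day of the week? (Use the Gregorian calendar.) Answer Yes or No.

From Jul 12, 1815 to Feb 3, 1828 is 4589 days.
4589 mod 7 = 4, so they are different weekdays.
(Jul 12, 1815 is a Wednesday; Feb 3, 1828 is a Sunday.)

No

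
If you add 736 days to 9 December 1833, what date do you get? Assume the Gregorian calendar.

+365 (one year) → Dec 9, 1834 (371 left).
Dec has 31 days: +23 → Jan 1, 1835 (348 left).
Jan has 31 days: +31 → Feb 1, 1835 (317 left).
Feb has 28 days: +28 → Mar 1, 1835 (289 left).
Mar has 31 days: +31 → Apr 1, 1835 (258 left).
Apr has 30 days: +30 → May 1, 1835 (228 left).
May has 31 days: +31 → Jun 1, 1835 (197 left).
Jun has 30 days: +30 → Jul 1, 1835 (167 left).
Jul has 31 days: +31 → Aug 1, 1835 (136 left).
Aug has 31 days: +31 → Sep 1, 1835 (105 left).
Sep has 30 days: +30 → Oct 1, 1835 (75 left).
Oct has 31 days: +31 → Nov 1, 1835 (44 left).
Nov has 30 days: +30 → Dec 1, 1835 (14 left).
+14 → Dec 15, 1835.

December 15, 1835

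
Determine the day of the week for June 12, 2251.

Thursday

Doomsday rule: the anchor day for the 2200s is Friday. For year 51: 51÷12 = 4 r 3, and 3÷4 = 0, so 4+3+0 = 7.
Friday + 7 ≡ Friday — that's 2251's doomsday.
In June the doomsday date is Jun 6.
Jun 12 is 6 days after Jun 6; 6 mod 7 = 6, so Friday + 6 = Thursday.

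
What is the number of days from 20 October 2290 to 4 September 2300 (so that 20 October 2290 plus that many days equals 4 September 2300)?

3606

Oct 20, 2290 → Oct 20, 2291: 365 days.
Oct 20, 2291 → Oct 20, 2292: 366 days (Feb 29, 2292 is in that span).
Oct 20, 2292 → Oct 20, 2293: 365 days.
Oct 20, 2293 → Oct 20, 2294: 365 days.
Oct 20, 2294 → Oct 20, 2295: 365 days.
Oct 20, 2295 → Oct 20, 2296: 366 days (Feb 29, 2296 is in that span).
Oct 20, 2296 → Oct 20, 2297: 365 days.
Oct 20, 2297 → Oct 20, 2298: 365 days.
Oct 20, 2298 → Oct 20, 2299: 365 days.
Oct 20, 2299 → Nov 20, 2299: 31 days (October has 31).
Nov 20, 2299 → Dec 20, 2299: 30 days (November has 30).
Dec 20, 2299 → Jan 20, 2300: 31 days (December has 31).
Jan 20, 2300 → Feb 20, 2300: 31 days (January has 31).
Feb 20, 2300 → Mar 20, 2300: 28 days (February has 28).
Mar 20, 2300 → Apr 20, 2300: 31 days (March has 31).
Apr 20, 2300 → May 20, 2300: 30 days (April has 30).
May 20, 2300 → Jun 20, 2300: 31 days (May has 31).
Jun 20, 2300 → Jul 20, 2300: 30 days (June has 30).
Jul 20, 2300 → Aug 20, 2300: 31 days (July has 31).
Aug 20, 2300 → Sep 4, 2300: 15 days.
Total: 3606 days.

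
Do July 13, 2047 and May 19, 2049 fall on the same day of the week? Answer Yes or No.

No

From Jul 13, 2047 to May 19, 2049 is 676 days.
676 mod 7 = 4, so they are different weekdays.
(Jul 13, 2047 is a Saturday; May 19, 2049 is a Wednesday.)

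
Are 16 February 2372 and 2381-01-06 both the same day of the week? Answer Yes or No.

No

From Feb 16, 2372 to Jan 6, 2381 is 3247 days.
3247 mod 7 = 6, so they are different weekdays.
(Feb 16, 2372 is a Wednesday; Jan 6, 2381 is a Tuesday.)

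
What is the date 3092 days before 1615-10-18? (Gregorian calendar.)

−365 (one year) → Oct 18, 1614 (2727 left).
−365 (one year) → Oct 18, 1613 (2362 left).
−365 (one year) → Oct 18, 1612 (1997 left).
−366 (one year; includes Feb 29, 1612) → Oct 18, 1611 (1631 left).
−365 (one year) → Oct 18, 1610 (1266 left).
−365 (one year) → Oct 18, 1609 (901 left).
−365 (one year) → Oct 18, 1608 (536 left).
−366 (one year; includes Feb 29, 1608) → Oct 18, 1607 (170 left).
−18 → Sep 30, 1607 (end of Sep, 30 days; 152 left).
−30 → Aug 31, 1607 (end of Aug, 31 days; 122 left).
−31 → Jul 31, 1607 (end of Jul, 31 days; 91 left).
−31 → Jun 30, 1607 (end of Jun, 30 days; 60 left).
−30 → May 31, 1607 (end of May, 31 days; 30 left).
−30 → May 1, 1607.

May 1, 1607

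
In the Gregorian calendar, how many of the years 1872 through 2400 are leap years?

129

Multiples of 4 in [1872,2400]: 133.
Of those, multiples of 100: 6 (not leap unless ÷400).
Multiples of 400: 2.
Leap years = 133 − 6 + 2 = 129.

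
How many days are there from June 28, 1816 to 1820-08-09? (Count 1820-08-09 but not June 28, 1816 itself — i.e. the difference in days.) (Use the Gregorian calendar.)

Jun 28, 1816 → Jun 28, 1817: 365 days.
Jun 28, 1817 → Jun 28, 1818: 365 days.
Jun 28, 1818 → Jun 28, 1819: 365 days.
Jun 28, 1819 → Jun 28, 1820: 366 days (Feb 29, 1820 is in that span).
Jun 28, 1820 → Jul 28, 1820: 30 days (June has 30).
Jul 28, 1820 → Aug 9, 1820: 12 days.
Total: 1503 days.

1503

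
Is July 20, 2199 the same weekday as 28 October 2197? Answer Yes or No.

Yes

From Oct 28, 2197 to Jul 20, 2199 is 630 days.
630 mod 7 = 0, so they are the same weekday.
(Oct 28, 2197 is a Saturday; Jul 20, 2199 is a Saturday.)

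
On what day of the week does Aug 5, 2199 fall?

Monday

Doomsday rule: the anchor day for the 2100s is Sunday. For year 99: 99÷12 = 8 r 3, and 3÷4 = 0, so 8+3+0 = 11.
Sunday + 11 ≡ Thursday — that's 2199's doomsday.
In August the doomsday date is Aug 8.
Aug 5 is 3 days before Aug 8; 3 mod 7 = 3, so Thursday − 3 = Monday.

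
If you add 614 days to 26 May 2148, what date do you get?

January 30, 2150

+365 (one year) → May 26, 2149 (249 left).
May has 31 days: +6 → Jun 1, 2149 (243 left).
Jun has 30 days: +30 → Jul 1, 2149 (213 left).
Jul has 31 days: +31 → Aug 1, 2149 (182 left).
Aug has 31 days: +31 → Sep 1, 2149 (151 left).
Sep has 30 days: +30 → Oct 1, 2149 (121 left).
Oct has 31 days: +31 → Nov 1, 2149 (90 left).
Nov has 30 days: +30 → Dec 1, 2149 (60 left).
Dec has 31 days: +31 → Jan 1, 2150 (29 left).
+29 → Jan 30, 2150.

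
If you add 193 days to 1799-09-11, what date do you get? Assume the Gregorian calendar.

March 23, 1800

Sep has 30 days: +20 → Oct 1, 1799 (173 left).
Oct has 31 days: +31 → Nov 1, 1799 (142 left).
Nov has 30 days: +30 → Dec 1, 1799 (112 left).
Dec has 31 days: +31 → Jan 1, 1800 (81 left).
Jan has 31 days: +31 → Feb 1, 1800 (50 left).
Feb has 28 days: +28 → Mar 1, 1800 (22 left).
+22 → Mar 23, 1800.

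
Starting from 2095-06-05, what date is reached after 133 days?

October 16, 2095

Jun has 30 days: +26 → Jul 1, 2095 (107 left).
Jul has 31 days: +31 → Aug 1, 2095 (76 left).
Aug has 31 days: +31 → Sep 1, 2095 (45 left).
Sep has 30 days: +30 → Oct 1, 2095 (15 left).
+15 → Oct 16, 2095.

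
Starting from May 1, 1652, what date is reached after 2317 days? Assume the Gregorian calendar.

+365 (one year) → May 1, 1653 (1952 left).
+365 (one year) → May 1, 1654 (1587 left).
+365 (one year) → May 1, 1655 (1222 left).
+366 (one year; includes Feb 29, 1656) → May 1, 1656 (856 left).
+365 (one year) → May 1, 1657 (491 left).
+365 (one year) → May 1, 1658 (126 left).
May has 31 days: +31 → Jun 1, 1658 (95 left).
Jun has 30 days: +30 → Jul 1, 1658 (65 left).
Jul has 31 days: +31 → Aug 1, 1658 (34 left).
Aug has 31 days: +31 → Sep 1, 1658 (3 left).
+3 → Sep 4, 1658.

September 4, 1658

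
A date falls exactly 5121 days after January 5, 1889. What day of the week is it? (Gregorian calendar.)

Wednesday

Jan 5, 1889 is a Saturday.
5121 mod 7 = 4, so 5121 days after a Saturday is Saturday + 4 = Wednesday.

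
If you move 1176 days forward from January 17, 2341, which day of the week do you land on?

Jan 17, 2341 is a Friday.
1176 mod 7 = 0, so 1176 days after a Friday is Friday + 0 = Friday.

Friday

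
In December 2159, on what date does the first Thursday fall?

December 1, 2159 is a Saturday.
The first Thursday is therefore December 6 (5 days later).

December 6, 2159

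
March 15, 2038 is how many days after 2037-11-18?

117

Nov 18, 2037 → Dec 18, 2037: 30 days (November has 30).
Dec 18, 2037 → Jan 18, 2038: 31 days (December has 31).
Jan 18, 2038 → Feb 18, 2038: 31 days (January has 31).
Feb 18, 2038 → Mar 15, 2038: 25 days.
Total: 117 days.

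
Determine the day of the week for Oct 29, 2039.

Doomsday rule: the anchor day for the 2000s is Tuesday. For year 39: 39÷12 = 3 r 3, and 3÷4 = 0, so 3+3+0 = 6.
Tuesday + 6 ≡ Monday — that's 2039's doomsday.
In October the doomsday date is Oct 10.
Oct 29 is 19 days after Oct 10; 19 mod 7 = 5, so Monday + 5 = Saturday.

Saturday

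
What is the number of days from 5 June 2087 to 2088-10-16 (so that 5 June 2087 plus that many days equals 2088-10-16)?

499

Jun 5, 2087 → Jun 5, 2088: 366 days (Feb 29, 2088 is in that span).
Jun 5, 2088 → Jul 5, 2088: 30 days (June has 30).
Jul 5, 2088 → Aug 5, 2088: 31 days (July has 31).
Aug 5, 2088 → Sep 5, 2088: 31 days (August has 31).
Sep 5, 2088 → Oct 5, 2088: 30 days (September has 30).
Oct 5, 2088 → Oct 16, 2088: 11 days.
Total: 499 days.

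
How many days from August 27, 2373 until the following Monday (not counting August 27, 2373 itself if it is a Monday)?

7

Aug 27, 2373 is a Monday.
From Monday to the next Monday is 7 days.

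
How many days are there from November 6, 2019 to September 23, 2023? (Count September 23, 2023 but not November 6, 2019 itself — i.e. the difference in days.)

Nov 6, 2019 → Nov 6, 2020: 366 days (Feb 29, 2020 is in that span).
Nov 6, 2020 → Nov 6, 2021: 365 days.
Nov 6, 2021 → Nov 6, 2022: 365 days.
Nov 6, 2022 → Dec 6, 2022: 30 days (November has 30).
Dec 6, 2022 → Jan 6, 2023: 31 days (December has 31).
Jan 6, 2023 → Feb 6, 2023: 31 days (January has 31).
Feb 6, 2023 → Mar 6, 2023: 28 days (February has 28).
Mar 6, 2023 → Apr 6, 2023: 31 days (March has 31).
Apr 6, 2023 → May 6, 2023: 30 days (April has 30).
May 6, 2023 → Jun 6, 2023: 31 days (May has 31).
Jun 6, 2023 → Jul 6, 2023: 30 days (June has 30).
Jul 6, 2023 → Aug 6, 2023: 31 days (July has 31).
Aug 6, 2023 → Sep 6, 2023: 31 days (August has 31).
Sep 6, 2023 → Sep 23, 2023: 17 days.
Total: 1417 days.

1417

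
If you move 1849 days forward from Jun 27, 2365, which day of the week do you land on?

Monday

Jun 27, 2365 is a Sunday.
1849 mod 7 = 1, so 1849 days after a Sunday is Sunday + 1 = Monday.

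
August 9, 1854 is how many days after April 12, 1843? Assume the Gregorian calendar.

4137

Apr 12, 1843 → Apr 12, 1844: 366 days (Feb 29, 1844 is in that span).
Apr 12, 1844 → Apr 12, 1845: 365 days.
Apr 12, 1845 → Apr 12, 1846: 365 days.
Apr 12, 1846 → Apr 12, 1847: 365 days.
Apr 12, 1847 → Apr 12, 1848: 366 days (Feb 29, 1848 is in that span).
Apr 12, 1848 → Apr 12, 1849: 365 days.
Apr 12, 1849 → Apr 12, 1850: 365 days.
Apr 12, 1850 → Apr 12, 1851: 365 days.
Apr 12, 1851 → Apr 12, 1852: 366 days (Feb 29, 1852 is in that span).
Apr 12, 1852 → Apr 12, 1853: 365 days.
Apr 12, 1853 → Apr 12, 1854: 365 days.
Apr 12, 1854 → May 12, 1854: 30 days (April has 30).
May 12, 1854 → Jun 12, 1854: 31 days (May has 31).
Jun 12, 1854 → Jul 12, 1854: 30 days (June has 30).
Jul 12, 1854 → Aug 9, 1854: 28 days.
Total: 4137 days.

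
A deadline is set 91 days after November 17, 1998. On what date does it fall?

February 16, 1999

Nov has 30 days: +14 → Dec 1, 1998 (77 left).
Dec has 31 days: +31 → Jan 1, 1999 (46 left).
Jan has 31 days: +31 → Feb 1, 1999 (15 left).
+15 → Feb 16, 1999.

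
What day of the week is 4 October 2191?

Tuesday

Doomsday rule: the anchor day for the 2100s is Sunday. For year 91: 91÷12 = 7 r 7, and 7÷4 = 1, so 7+7+1 = 15.
Sunday + 15 ≡ Monday — that's 2191's doomsday.
In October the doomsday date is Oct 10.
Oct 4 is 6 days before Oct 10; 6 mod 7 = 6, so Monday − 6 = Tuesday.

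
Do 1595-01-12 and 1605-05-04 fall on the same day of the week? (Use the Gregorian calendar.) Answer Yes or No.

From Jan 12, 1595 to May 4, 1605 is 3765 days.
3765 mod 7 = 6, so they are different weekdays.
(Jan 12, 1595 is a Thursday; May 4, 1605 is a Wednesday.)

No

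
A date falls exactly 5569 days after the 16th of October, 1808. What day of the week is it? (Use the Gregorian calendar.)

Oct 16, 1808 is a Sunday.
5569 mod 7 = 4, so 5569 days after a Sunday is Sunday + 4 = Thursday.

Thursday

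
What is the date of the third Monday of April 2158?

April 1, 2158 is a Saturday.
The first Monday is therefore April 3 (2 days later).
The third Monday is 3 + 2×7 = April 17.

April 17, 2158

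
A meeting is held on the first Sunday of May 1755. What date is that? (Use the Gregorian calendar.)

May 1, 1755 is a Thursday.
The first Sunday is therefore May 4 (3 days later).

May 4, 1755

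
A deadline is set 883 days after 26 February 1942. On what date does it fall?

July 28, 1944

+365 (one year) → Feb 26, 1943 (518 left).
+365 (one year) → Feb 26, 1944 (153 left).
Feb has 29 days: +4 → Mar 1, 1944 (149 left).
Mar has 31 days: +31 → Apr 1, 1944 (118 left).
Apr has 30 days: +30 → May 1, 1944 (88 left).
May has 31 days: +31 → Jun 1, 1944 (57 left).
Jun has 30 days: +30 → Jul 1, 1944 (27 left).
+27 → Jul 28, 1944.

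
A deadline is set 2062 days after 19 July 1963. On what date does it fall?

+366 (one year; includes Feb 29, 1964) → Jul 19, 1964 (1696 left).
+365 (one year) → Jul 19, 1965 (1331 left).
+365 (one year) → Jul 19, 1966 (966 left).
+365 (one year) → Jul 19, 1967 (601 left).
+366 (one year; includes Feb 29, 1968) → Jul 19, 1968 (235 left).
Jul has 31 days: +13 → Aug 1, 1968 (222 left).
Aug has 31 days: +31 → Sep 1, 1968 (191 left).
Sep has 30 days: +30 → Oct 1, 1968 (161 left).
Oct has 31 days: +31 → Nov 1, 1968 (130 left).
Nov has 30 days: +30 → Dec 1, 1968 (100 left).
Dec has 31 days: +31 → Jan 1, 1969 (69 left).
Jan has 31 days: +31 → Feb 1, 1969 (38 left).
Feb has 28 days: +28 → Mar 1, 1969 (10 left).
+10 → Mar 11, 1969.

March 11, 1969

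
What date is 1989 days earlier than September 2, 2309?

March 23, 2304

−365 (one year) → Sep 2, 2308 (1624 left).
−366 (one year; includes Feb 29, 2308) → Sep 2, 2307 (1258 left).
−365 (one year) → Sep 2, 2306 (893 left).
−365 (one year) → Sep 2, 2305 (528 left).
−365 (one year) → Sep 2, 2304 (163 left).
−2 → Aug 31, 2304 (end of Aug, 31 days; 161 left).
−31 → Jul 31, 2304 (end of Jul, 31 days; 130 left).
−31 → Jun 30, 2304 (end of Jun, 30 days; 99 left).
−30 → May 31, 2304 (end of May, 31 days; 69 left).
−31 → Apr 30, 2304 (end of Apr, 30 days; 38 left).
−30 → Mar 31, 2304 (end of Mar, 31 days; 8 left).
−8 → Mar 23, 2304.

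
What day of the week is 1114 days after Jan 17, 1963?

Friday

Jan 17, 1963 is a Thursday.
1114 mod 7 = 1, so 1114 days after a Thursday is Thursday + 1 = Friday.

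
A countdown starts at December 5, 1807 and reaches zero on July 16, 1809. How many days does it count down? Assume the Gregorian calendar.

589

Dec 5, 1807 → Dec 5, 1808: 366 days (Feb 29, 1808 is in that span).
Dec 5, 1808 → Jan 5, 1809: 31 days (December has 31).
Jan 5, 1809 → Feb 5, 1809: 31 days (January has 31).
Feb 5, 1809 → Mar 5, 1809: 28 days (February has 28).
Mar 5, 1809 → Apr 5, 1809: 31 days (March has 31).
Apr 5, 1809 → May 5, 1809: 30 days (April has 30).
May 5, 1809 → Jun 5, 1809: 31 days (May has 31).
Jun 5, 1809 → Jul 5, 1809: 30 days (June has 30).
Jul 5, 1809 → Jul 16, 1809: 11 days.
Total: 589 days.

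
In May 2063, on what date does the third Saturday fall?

May 1, 2063 is a Tuesday.
The first Saturday is therefore May 5 (4 days later).
The third Saturday is 5 + 2×7 = May 19.

May 19, 2063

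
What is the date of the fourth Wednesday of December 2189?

December 1, 2189 is a Tuesday.
The first Wednesday is therefore December 2 (1 days later).
The fourth Wednesday is 2 + 3×7 = December 23.

December 23, 2189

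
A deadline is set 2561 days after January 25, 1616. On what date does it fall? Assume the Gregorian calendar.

+366 (one year; includes Feb 29, 1616) → Jan 25, 1617 (2195 left).
+365 (one year) → Jan 25, 1618 (1830 left).
+365 (one year) → Jan 25, 1619 (1465 left).
+365 (one year) → Jan 25, 1620 (1100 left).
+366 (one year; includes Feb 29, 1620) → Jan 25, 1621 (734 left).
+365 (one year) → Jan 25, 1622 (369 left).
Jan has 31 days: +7 → Feb 1, 1622 (362 left).
Feb has 28 days: +28 → Mar 1, 1622 (334 left).
Mar has 31 days: +31 → Apr 1, 1622 (303 left).
Apr has 30 days: +30 → May 1, 1622 (273 left).
May has 31 days: +31 → Jun 1, 1622 (242 left).
Jun has 30 days: +30 → Jul 1, 1622 (212 left).
Jul has 31 days: +31 → Aug 1, 1622 (181 left).
Aug has 31 days: +31 → Sep 1, 1622 (150 left).
Sep has 30 days: +30 → Oct 1, 1622 (120 left).
Oct has 31 days: +31 → Nov 1, 1622 (89 left).
Nov has 30 days: +30 → Dec 1, 1622 (59 left).
Dec has 31 days: +31 → Jan 1, 1623 (28 left).
+28 → Jan 29, 1623.

January 29, 1623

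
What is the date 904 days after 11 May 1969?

+365 (one year) → May 11, 1970 (539 left).
+365 (one year) → May 11, 1971 (174 left).
May has 31 days: +21 → Jun 1, 1971 (153 left).
Jun has 30 days: +30 → Jul 1, 1971 (123 left).
Jul has 31 days: +31 → Aug 1, 1971 (92 left).
Aug has 31 days: +31 → Sep 1, 1971 (61 left).
Sep has 30 days: +30 → Oct 1, 1971 (31 left).
Oct has 31 days: +31 → Nov 1, 1971 (0 left).

November 1, 1971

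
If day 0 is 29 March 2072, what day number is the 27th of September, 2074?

Mar 29, 2072 → Mar 29, 2073: 365 days.
Mar 29, 2073 → Mar 29, 2074: 365 days.
Mar 29, 2074 → Apr 29, 2074: 31 days (March has 31).
Apr 29, 2074 → May 29, 2074: 30 days (April has 30).
May 29, 2074 → Jun 29, 2074: 31 days (May has 31).
Jun 29, 2074 → Jul 29, 2074: 30 days (June has 30).
Jul 29, 2074 → Aug 29, 2074: 31 days (July has 31).
Aug 29, 2074 → Sep 27, 2074: 29 days.
Total: 912 days.

912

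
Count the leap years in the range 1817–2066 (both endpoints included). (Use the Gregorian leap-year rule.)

Multiples of 4 in [1817,2066]: 62.
Of those, multiples of 100: 2 (not leap unless ÷400).
Multiples of 400: 1.
Leap years = 62 − 2 + 1 = 61.

61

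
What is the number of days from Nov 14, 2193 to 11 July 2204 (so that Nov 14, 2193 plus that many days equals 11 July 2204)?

3891

Nov 14, 2193 → Nov 14, 2194: 365 days.
Nov 14, 2194 → Nov 14, 2195: 365 days.
Nov 14, 2195 → Nov 14, 2196: 366 days (Feb 29, 2196 is in that span).
Nov 14, 2196 → Nov 14, 2197: 365 days.
Nov 14, 2197 → Nov 14, 2198: 365 days.
Nov 14, 2198 → Nov 14, 2199: 365 days.
Nov 14, 2199 → Nov 14, 2200: 365 days.
Nov 14, 2200 → Nov 14, 2201: 365 days.
Nov 14, 2201 → Nov 14, 2202: 365 days.
Nov 14, 2202 → Nov 14, 2203: 365 days.
Nov 14, 2203 → Dec 14, 2203: 30 days (November has 30).
Dec 14, 2203 → Jan 14, 2204: 31 days (December has 31).
Jan 14, 2204 → Feb 14, 2204: 31 days (January has 31).
Feb 14, 2204 → Mar 14, 2204: 29 days (February has 29).
Mar 14, 2204 → Apr 14, 2204: 31 days (March has 31).
Apr 14, 2204 → May 14, 2204: 30 days (April has 30).
May 14, 2204 → Jun 14, 2204: 31 days (May has 31).
Jun 14, 2204 → Jul 11, 2204: 27 days.
Total: 3891 days.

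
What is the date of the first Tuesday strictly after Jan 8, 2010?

Jan 8, 2010 is a Friday.
From Friday to the next Tuesday is 4 days.
Jan 8, 2010 + 4 = Jan 12, 2010.

January 12, 2010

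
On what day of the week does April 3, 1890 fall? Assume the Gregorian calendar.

Doomsday rule: the anchor day for the 1800s is Friday. For year 90: 90÷12 = 7 r 6, and 6÷4 = 1, so 7+6+1 = 14.
Friday + 14 ≡ Friday — that's 1890's doomsday.
In April the doomsday date is Apr 4.
Apr 3 is 1 day before Apr 4; 1 mod 7 = 1, so Friday − 1 = Thursday.

Thursday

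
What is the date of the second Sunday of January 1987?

January 11, 1987

January 1, 1987 is a Thursday.
The first Sunday is therefore January 4 (3 days later).
The second Sunday is 4 + 1×7 = January 11.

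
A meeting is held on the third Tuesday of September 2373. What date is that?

September 1, 2373 is a Saturday.
The first Tuesday is therefore September 4 (3 days later).
The third Tuesday is 4 + 2×7 = September 18.

September 18, 2373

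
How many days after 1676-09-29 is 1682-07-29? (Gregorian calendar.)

Sep 29, 1676 → Sep 29, 1677: 365 days.
Sep 29, 1677 → Sep 29, 1678: 365 days.
Sep 29, 1678 → Sep 29, 1679: 365 days.
Sep 29, 1679 → Sep 29, 1680: 366 days (Feb 29, 1680 is in that span).
Sep 29, 1680 → Sep 29, 1681: 365 days.
Sep 29, 1681 → Oct 29, 1681: 30 days (September has 30).
Oct 29, 1681 → Nov 29, 1681: 31 days (October has 31).
Nov 29, 1681 → Dec 29, 1681: 30 days (November has 30).
Dec 29, 1681 → Jan 29, 1682: 31 days (December has 31).
Jan 29, 1682 → Feb 28, 1682: 30 days (January has 31).
Feb 28, 1682 → Mar 28, 1682: 28 days (February has 28).
Mar 28, 1682 → Apr 28, 1682: 31 days (March has 31).
Apr 28, 1682 → May 28, 1682: 30 days (April has 30).
May 28, 1682 → Jun 28, 1682: 31 days (May has 31).
Jun 28, 1682 → Jul 28, 1682: 30 days (June has 30).
Jul 28, 1682 → Jul 29, 1682: 1 days.
Total: 2129 days.

2129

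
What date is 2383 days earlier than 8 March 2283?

−365 (one year) → Mar 8, 2282 (2018 left).
−365 (one year) → Mar 8, 2281 (1653 left).
−365 (one year) → Mar 8, 2280 (1288 left).
−366 (one year; includes Feb 29, 2280) → Mar 8, 2279 (922 left).
−365 (one year) → Mar 8, 2278 (557 left).
−365 (one year) → Mar 8, 2277 (192 left).
−8 → Feb 28, 2277 (end of Feb, 28 days; 184 left).
−28 → Jan 31, 2277 (end of Jan, 31 days; 156 left).
−31 → Dec 31, 2276 (end of Dec, 31 days; 125 left).
−31 → Nov 30, 2276 (end of Nov, 30 days; 94 left).
−30 → Oct 31, 2276 (end of Oct, 31 days; 64 left).
−31 → Sep 30, 2276 (end of Sep, 30 days; 33 left).
−30 → Aug 31, 2276 (end of Aug, 31 days; 3 left).
−3 → Aug 28, 2276.

August 28, 2276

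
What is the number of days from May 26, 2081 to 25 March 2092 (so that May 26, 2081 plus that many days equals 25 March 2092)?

3956

May 26, 2081 → May 26, 2082: 365 days.
May 26, 2082 → May 26, 2083: 365 days.
May 26, 2083 → May 26, 2084: 366 days (Feb 29, 2084 is in that span).
May 26, 2084 → May 26, 2085: 365 days.
May 26, 2085 → May 26, 2086: 365 days.
May 26, 2086 → May 26, 2087: 365 days.
May 26, 2087 → May 26, 2088: 366 days (Feb 29, 2088 is in that span).
May 26, 2088 → May 26, 2089: 365 days.
May 26, 2089 → May 26, 2090: 365 days.
May 26, 2090 → May 26, 2091: 365 days.
May 26, 2091 → Jun 26, 2091: 31 days (May has 31).
Jun 26, 2091 → Jul 26, 2091: 30 days (June has 30).
Jul 26, 2091 → Aug 26, 2091: 31 days (July has 31).
Aug 26, 2091 → Sep 26, 2091: 31 days (August has 31).
Sep 26, 2091 → Oct 26, 2091: 30 days (September has 30).
Oct 26, 2091 → Nov 26, 2091: 31 days (October has 31).
Nov 26, 2091 → Dec 26, 2091: 30 days (November has 30).
Dec 26, 2091 → Jan 26, 2092: 31 days (December has 31).
Jan 26, 2092 → Feb 26, 2092: 31 days (January has 31).
Feb 26, 2092 → Mar 25, 2092: 28 days.
Total: 3956 days.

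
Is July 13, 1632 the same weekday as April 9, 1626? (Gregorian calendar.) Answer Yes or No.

No

From Apr 9, 1626 to Jul 13, 1632 is 2287 days.
2287 mod 7 = 5, so they are different weekdays.
(Apr 9, 1626 is a Thursday; Jul 13, 1632 is a Tuesday.)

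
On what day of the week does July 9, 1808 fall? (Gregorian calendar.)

Doomsday rule: the anchor day for the 1800s is Friday. For year 08: 8÷12 = 0 r 8, and 8÷4 = 2, so 0+8+2 = 10.
Friday + 10 ≡ Monday — that's 1808's doomsday.
In July the doomsday date is Jul 11.
Jul 9 is 2 days before Jul 11; 2 mod 7 = 2, so Monday − 2 = Saturday.

Saturday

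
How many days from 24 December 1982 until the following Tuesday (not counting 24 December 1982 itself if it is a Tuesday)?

Dec 24, 1982 is a Friday.
From Friday to the next Tuesday is 4 days.

4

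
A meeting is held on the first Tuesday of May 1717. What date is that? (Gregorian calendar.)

May 1, 1717 is a Saturday.
The first Tuesday is therefore May 4 (3 days later).

May 4, 1717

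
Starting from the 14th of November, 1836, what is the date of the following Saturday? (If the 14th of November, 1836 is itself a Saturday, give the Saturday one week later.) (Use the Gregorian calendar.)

Nov 14, 1836 is a Monday.
From Monday to the next Saturday is 5 days.
Nov 14, 1836 + 5 = Nov 19, 1836.

November 19, 1836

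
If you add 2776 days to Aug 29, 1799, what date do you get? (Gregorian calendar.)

April 6, 1807

+365 (one year) → Aug 29, 1800 (2411 left).
+365 (one year) → Aug 29, 1801 (2046 left).
+365 (one year) → Aug 29, 1802 (1681 left).
+365 (one year) → Aug 29, 1803 (1316 left).
+366 (one year; includes Feb 29, 1804) → Aug 29, 1804 (950 left).
+365 (one year) → Aug 29, 1805 (585 left).
+365 (one year) → Aug 29, 1806 (220 left).
Aug has 31 days: +3 → Sep 1, 1806 (217 left).
Sep has 30 days: +30 → Oct 1, 1806 (187 left).
Oct has 31 days: +31 → Nov 1, 1806 (156 left).
Nov has 30 days: +30 → Dec 1, 1806 (126 left).
Dec has 31 days: +31 → Jan 1, 1807 (95 left).
Jan has 31 days: +31 → Feb 1, 1807 (64 left).
Feb has 28 days: +28 → Mar 1, 1807 (36 left).
Mar has 31 days: +31 → Apr 1, 1807 (5 left).
+5 → Apr 6, 1807.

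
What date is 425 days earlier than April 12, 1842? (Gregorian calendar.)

February 11, 1841

−365 (one year) → Apr 12, 1841 (60 left).
−12 → Mar 31, 1841 (end of Mar, 31 days; 48 left).
−31 → Feb 28, 1841 (end of Feb, 28 days; 17 left).
−17 → Feb 11, 1841.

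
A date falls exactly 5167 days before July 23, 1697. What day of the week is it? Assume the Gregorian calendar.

Monday

Jul 23, 1697 is a Tuesday.
5167 mod 7 = 1, so 5167 days before a Tuesday is Tuesday − 1 = Monday.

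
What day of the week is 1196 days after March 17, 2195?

Mar 17, 2195 is a Tuesday.
1196 mod 7 = 6, so 1196 days after a Tuesday is Tuesday + 6 = Monday.

Monday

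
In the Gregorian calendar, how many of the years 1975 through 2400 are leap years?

Multiples of 4 in [1975,2400]: 107.
Of those, multiples of 100: 5 (not leap unless ÷400).
Multiples of 400: 2.
Leap years = 107 − 5 + 2 = 104.

104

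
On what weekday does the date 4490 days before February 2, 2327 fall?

Sunday

First find the weekday of Feb 2, 2327. Doomsday rule: the anchor day for the 2300s is Wednesday. For year 27: 27÷12 = 2 r 3, and 3÷4 = 0, so 2+3+0 = 5.
Wednesday + 5 ≡ Monday — that's 2327's doomsday.
In February the doomsday date is Feb 28 (2327 is not a leap year).
Feb 2 is 26 days before Feb 28; 26 mod 7 = 5, so Monday − 5 = Wednesday.
4490 mod 7 = 3, so 4490 days before a Wednesday is Wednesday − 3 = Sunday.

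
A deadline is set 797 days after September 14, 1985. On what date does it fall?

+365 (one year) → Sep 14, 1986 (432 left).
+365 (one year) → Sep 14, 1987 (67 left).
Sep has 30 days: +17 → Oct 1, 1987 (50 left).
Oct has 31 days: +31 → Nov 1, 1987 (19 left).
+19 → Nov 20, 1987.

November 20, 1987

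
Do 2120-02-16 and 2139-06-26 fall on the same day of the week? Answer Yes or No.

Yes

From Feb 16, 2120 to Jun 26, 2139 is 7070 days.
7070 mod 7 = 0, so they are the same weekday.
(Feb 16, 2120 is a Friday; Jun 26, 2139 is a Friday.)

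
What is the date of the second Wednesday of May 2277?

May 9, 2277

May 1, 2277 is a Tuesday.
The first Wednesday is therefore May 2 (1 days later).
The second Wednesday is 2 + 1×7 = May 9.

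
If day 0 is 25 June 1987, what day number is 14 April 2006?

6868

Jun 25, 1987 → Jun 25, 1988: 366 days (Feb 29, 1988 is in that span).
Jun 25, 1988 → Jun 25, 1989: 365 days.
Jun 25, 1989 → Jun 25, 1990: 365 days.
Jun 25, 1990 → Jun 25, 1991: 365 days.
Jun 25, 1991 → Jun 25, 1992: 366 days (Feb 29, 1992 is in that span).
Jun 25, 1992 → Jun 25, 1993: 365 days.
Jun 25, 1993 → Jun 25, 1994: 365 days.
Jun 25, 1994 → Jun 25, 1995: 365 days.
Jun 25, 1995 → Jun 25, 1996: 366 days (Feb 29, 1996 is in that span).
Jun 25, 1996 → Jun 25, 1997: 365 days.
Jun 25, 1997 → Jun 25, 1998: 365 days.
Jun 25, 1998 → Jun 25, 1999: 365 days.
Jun 25, 1999 → Jun 25, 2000: 366 days (Feb 29, 2000 is in that span).
Jun 25, 2000 → Jun 25, 2001: 365 days.
Jun 25, 2001 → Jun 25, 2002: 365 days.
Jun 25, 2002 → Jun 25, 2003: 365 days.
Jun 25, 2003 → Jun 25, 2004: 366 days (Feb 29, 2004 is in that span).
Jun 25, 2004 → Jun 25, 2005: 365 days.
Jun 25, 2005 → Jul 25, 2005: 30 days (June has 30).
Jul 25, 2005 → Aug 25, 2005: 31 days (July has 31).
Aug 25, 2005 → Sep 25, 2005: 31 days (August has 31).
Sep 25, 2005 → Oct 25, 2005: 30 days (September has 30).
Oct 25, 2005 → Nov 25, 2005: 31 days (October has 31).
Nov 25, 2005 → Dec 25, 2005: 30 days (November has 30).
Dec 25, 2005 → Jan 25, 2006: 31 days (December has 31).
Jan 25, 2006 → Feb 25, 2006: 31 days (January has 31).
Feb 25, 2006 → Mar 25, 2006: 28 days (February has 28).
Mar 25, 2006 → Apr 14, 2006: 20 days.
Total: 6868 days.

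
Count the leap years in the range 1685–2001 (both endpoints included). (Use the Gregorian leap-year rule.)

Multiples of 4 in [1685,2001]: 79.
Of those, multiples of 100: 4 (not leap unless ÷400).
Multiples of 400: 1.
Leap years = 79 − 4 + 1 = 76.

76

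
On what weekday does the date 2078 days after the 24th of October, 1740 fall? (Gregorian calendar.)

Sunday

First find the weekday of Oct 24, 1740. Doomsday rule: the anchor day for the 1700s is Sunday. For year 40: 40÷12 = 3 r 4, and 4÷4 = 1, so 3+4+1 = 8.
Sunday + 8 ≡ Monday — that's 1740's doomsday.
In October the doomsday date is Oct 10.
Oct 24 is 14 days after Oct 10; 14 mod 7 = 0, so Monday + 0 = Monday.
2078 mod 7 = 6, so 2078 days after a Monday is Monday + 6 = Sunday.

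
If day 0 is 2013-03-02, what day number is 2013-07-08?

128

Mar 2, 2013 → Apr 2, 2013: 31 days (March has 31).
Apr 2, 2013 → May 2, 2013: 30 days (April has 30).
May 2, 2013 → Jun 2, 2013: 31 days (May has 31).
Jun 2, 2013 → Jul 2, 2013: 30 days (June has 30).
Jul 2, 2013 → Jul 8, 2013: 6 days.
Total: 128 days.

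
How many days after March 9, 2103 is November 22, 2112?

Mar 9, 2103 → Mar 9, 2104: 366 days (Feb 29, 2104 is in that span).
Mar 9, 2104 → Mar 9, 2105: 365 days.
Mar 9, 2105 → Mar 9, 2106: 365 days.
Mar 9, 2106 → Mar 9, 2107: 365 days.
Mar 9, 2107 → Mar 9, 2108: 366 days (Feb 29, 2108 is in that span).
Mar 9, 2108 → Mar 9, 2109: 365 days.
Mar 9, 2109 → Mar 9, 2110: 365 days.
Mar 9, 2110 → Mar 9, 2111: 365 days.
Mar 9, 2111 → Mar 9, 2112: 366 days (Feb 29, 2112 is in that span).
Mar 9, 2112 → Apr 9, 2112: 31 days (March has 31).
Apr 9, 2112 → May 9, 2112: 30 days (April has 30).
May 9, 2112 → Jun 9, 2112: 31 days (May has 31).
Jun 9, 2112 → Jul 9, 2112: 30 days (June has 30).
Jul 9, 2112 → Aug 9, 2112: 31 days (July has 31).
Aug 9, 2112 → Sep 9, 2112: 31 days (August has 31).
Sep 9, 2112 → Oct 9, 2112: 30 days (September has 30).
Oct 9, 2112 → Nov 9, 2112: 31 days (October has 31).
Nov 9, 2112 → Nov 22, 2112: 13 days.
Total: 3546 days.

3546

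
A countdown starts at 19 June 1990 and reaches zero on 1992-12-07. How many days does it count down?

902

Jun 19, 1990 → Jun 19, 1991: 365 days.
Jun 19, 1991 → Jun 19, 1992: 366 days (Feb 29, 1992 is in that span).
Jun 19, 1992 → Jul 19, 1992: 30 days (June has 30).
Jul 19, 1992 → Aug 19, 1992: 31 days (July has 31).
Aug 19, 1992 → Sep 19, 1992: 31 days (August has 31).
Sep 19, 1992 → Oct 19, 1992: 30 days (September has 30).
Oct 19, 1992 → Nov 19, 1992: 31 days (October has 31).
Nov 19, 1992 → Dec 7, 1992: 18 days.
Total: 902 days.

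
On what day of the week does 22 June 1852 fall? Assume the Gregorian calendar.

Tuesday

Doomsday rule: the anchor day for the 1800s is Friday. For year 52: 52÷12 = 4 r 4, and 4÷4 = 1, so 4+4+1 = 9.
Friday + 9 ≡ Sunday — that's 1852's doomsday.
In June the doomsday date is Jun 6.
Jun 22 is 16 days after Jun 6; 16 mod 7 = 2, so Sunday + 2 = Tuesday.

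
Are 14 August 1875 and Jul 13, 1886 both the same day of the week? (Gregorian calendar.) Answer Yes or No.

No

From Aug 14, 1875 to Jul 13, 1886 is 3986 days.
3986 mod 7 = 3, so they are different weekdays.
(Aug 14, 1875 is a Saturday; Jul 13, 1886 is a Tuesday.)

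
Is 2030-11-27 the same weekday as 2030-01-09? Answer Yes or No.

From Jan 9, 2030 to Nov 27, 2030 is 322 days.
322 mod 7 = 0, so they are the same weekday.
(Jan 9, 2030 is a Wednesday; Nov 27, 2030 is a Wednesday.)

Yes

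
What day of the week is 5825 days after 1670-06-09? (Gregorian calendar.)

Tuesday

First find the weekday of Jun 9, 1670. Doomsday rule: the anchor day for the 1600s is Tuesday. For year 70: 70÷12 = 5 r 10, and 10÷4 = 2, so 5+10+2 = 17.
Tuesday + 17 ≡ Friday — that's 1670's doomsday.
In June the doomsday date is Jun 6.
Jun 9 is 3 days after Jun 6; 3 mod 7 = 3, so Friday + 3 = Monday.
5825 mod 7 = 1, so 5825 days after a Monday is Monday + 1 = Tuesday.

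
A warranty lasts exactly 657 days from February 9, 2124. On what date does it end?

November 27, 2125

+366 (one year; includes Feb 29, 2124) → Feb 9, 2125 (291 left).
Feb has 28 days: +20 → Mar 1, 2125 (271 left).
Mar has 31 days: +31 → Apr 1, 2125 (240 left).
Apr has 30 days: +30 → May 1, 2125 (210 left).
May has 31 days: +31 → Jun 1, 2125 (179 left).
Jun has 30 days: +30 → Jul 1, 2125 (149 left).
Jul has 31 days: +31 → Aug 1, 2125 (118 left).
Aug has 31 days: +31 → Sep 1, 2125 (87 left).
Sep has 30 days: +30 → Oct 1, 2125 (57 left).
Oct has 31 days: +31 → Nov 1, 2125 (26 left).
+26 → Nov 27, 2125.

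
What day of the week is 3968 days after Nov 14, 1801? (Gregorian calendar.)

First find the weekday of Nov 14, 1801. Doomsday rule: the anchor day for the 1800s is Friday. For year 01: 1÷12 = 0 r 1, and 1÷4 = 0, so 0+1+0 = 1.
Friday + 1 ≡ Saturday — that's 1801's doomsday.
In November the doomsday date is Nov 7.
Nov 14 is 7 days after Nov 7; 7 mod 7 = 0, so Saturday + 0 = Saturday.
3968 mod 7 = 6, so 3968 days after a Saturday is Saturday + 6 = Friday.

Friday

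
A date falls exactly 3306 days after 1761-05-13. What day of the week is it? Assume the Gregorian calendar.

Friday

First find the weekday of May 13, 1761. Doomsday rule: the anchor day for the 1700s is Sunday. For year 61: 61÷12 = 5 r 1, and 1÷4 = 0, so 5+1+0 = 6.
Sunday + 6 ≡ Saturday — that's 1761's doomsday.
In May the doomsday date is May 9.
May 13 is 4 days after May 9; 4 mod 7 = 4, so Saturday + 4 = Wednesday.
3306 mod 7 = 2, so 3306 days after a Wednesday is Wednesday + 2 = Friday.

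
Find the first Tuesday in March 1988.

March 1, 1988 is a Tuesday.
The first Tuesday is therefore March 1 (same day).

March 1, 1988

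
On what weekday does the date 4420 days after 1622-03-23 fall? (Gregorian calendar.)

First find the weekday of Mar 23, 1622. Doomsday rule: the anchor day for the 1600s is Tuesday. For year 22: 22÷12 = 1 r 10, and 10÷4 = 2, so 1+10+2 = 13.
Tuesday + 13 ≡ Monday — that's 1622's doomsday.
In March the doomsday date is Mar 14.
Mar 23 is 9 days after Mar 14; 9 mod 7 = 2, so Monday + 2 = Wednesday.
4420 mod 7 = 3, so 4420 days after a Wednesday is Wednesday + 3 = Saturday.

Saturday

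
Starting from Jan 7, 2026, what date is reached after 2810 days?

+365 (one year) → Jan 7, 2027 (2445 left).
+365 (one year) → Jan 7, 2028 (2080 left).
+366 (one year; includes Feb 29, 2028) → Jan 7, 2029 (1714 left).
+365 (one year) → Jan 7, 2030 (1349 left).
+365 (one year) → Jan 7, 2031 (984 left).
+365 (one year) → Jan 7, 2032 (619 left).
+366 (one year; includes Feb 29, 2032) → Jan 7, 2033 (253 left).
Jan has 31 days: +25 → Feb 1, 2033 (228 left).
Feb has 28 days: +28 → Mar 1, 2033 (200 left).
Mar has 31 days: +31 → Apr 1, 2033 (169 left).
Apr has 30 days: +30 → May 1, 2033 (139 left).
May has 31 days: +31 → Jun 1, 2033 (108 left).
Jun has 30 days: +30 → Jul 1, 2033 (78 left).
Jul has 31 days: +31 → Aug 1, 2033 (47 left).
Aug has 31 days: +31 → Sep 1, 2033 (16 left).
+16 → Sep 17, 2033.

September 17, 2033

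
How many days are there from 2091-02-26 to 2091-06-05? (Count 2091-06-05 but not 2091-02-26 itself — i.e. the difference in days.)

99

Feb 26, 2091 → Mar 26, 2091: 28 days (February has 28).
Mar 26, 2091 → Apr 26, 2091: 31 days (March has 31).
Apr 26, 2091 → May 26, 2091: 30 days (April has 30).
May 26, 2091 → Jun 5, 2091: 10 days.
Total: 99 days.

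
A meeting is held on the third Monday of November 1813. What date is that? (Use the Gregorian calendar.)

November 1, 1813 is a Monday.
The first Monday is therefore November 1 (same day).
The third Monday is 1 + 2×7 = November 15.

November 15, 1813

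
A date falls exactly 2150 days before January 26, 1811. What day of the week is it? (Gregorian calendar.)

Friday

Jan 26, 1811 is a Saturday.
2150 mod 7 = 1, so 2150 days before a Saturday is Saturday − 1 = Friday.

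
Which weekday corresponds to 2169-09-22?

Doomsday rule: the anchor day for the 2100s is Sunday. For year 69: 69÷12 = 5 r 9, and 9÷4 = 2, so 5+9+2 = 16.
Sunday + 16 ≡ Tuesday — that's 2169's doomsday.
In September the doomsday date is Sep 5.
Sep 22 is 17 days after Sep 5; 17 mod 7 = 3, so Tuesday + 3 = Friday.

Friday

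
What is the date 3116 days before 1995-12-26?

June 15, 1987

−365 (one year) → Dec 26, 1994 (2751 left).
−365 (one year) → Dec 26, 1993 (2386 left).
−365 (one year) → Dec 26, 1992 (2021 left).
−366 (one year; includes Feb 29, 1992) → Dec 26, 1991 (1655 left).
−365 (one year) → Dec 26, 1990 (1290 left).
−365 (one year) → Dec 26, 1989 (925 left).
−365 (one year) → Dec 26, 1988 (560 left).
−366 (one year; includes Feb 29, 1988) → Dec 26, 1987 (194 left).
−26 → Nov 30, 1987 (end of Nov, 30 days; 168 left).
−30 → Oct 31, 1987 (end of Oct, 31 days; 138 left).
−31 → Sep 30, 1987 (end of Sep, 30 days; 107 left).
−30 → Aug 31, 1987 (end of Aug, 31 days; 77 left).
−31 → Jul 31, 1987 (end of Jul, 31 days; 46 left).
−31 → Jun 30, 1987 (end of Jun, 30 days; 15 left).
−15 → Jun 15, 1987.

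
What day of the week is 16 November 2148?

Saturday

Doomsday rule: the anchor day for the 2100s is Sunday. For year 48: 48÷12 = 4 r 0, and 0÷4 = 0, so 4+0+0 = 4.
Sunday + 4 ≡ Thursday — that's 2148's doomsday.
In November the doomsday date is Nov 7.
Nov 16 is 9 days after Nov 7; 9 mod 7 = 2, so Thursday + 2 = Saturday.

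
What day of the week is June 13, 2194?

Friday

Doomsday rule: the anchor day for the 2100s is Sunday. For year 94: 94÷12 = 7 r 10, and 10÷4 = 2, so 7+10+2 = 19.
Sunday + 19 ≡ Friday — that's 2194's doomsday.
In June the doomsday date is Jun 6.
Jun 13 is 7 days after Jun 6; 7 mod 7 = 0, so Friday + 0 = Friday.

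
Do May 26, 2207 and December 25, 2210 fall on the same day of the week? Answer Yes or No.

Yes

From May 26, 2207 to Dec 25, 2210 is 1309 days.
1309 mod 7 = 0, so they are the same weekday.
(May 26, 2207 is a Tuesday; Dec 25, 2210 is a Tuesday.)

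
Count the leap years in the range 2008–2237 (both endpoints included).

Multiples of 4 in [2008,2237]: 58.
Of those, multiples of 100: 2 (not leap unless ÷400).
Multiples of 400: 0.
Leap years = 58 − 2 + 0 = 56.

56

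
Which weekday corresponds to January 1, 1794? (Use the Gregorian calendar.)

Wednesday

Doomsday rule: the anchor day for the 1700s is Sunday. For year 94: 94÷12 = 7 r 10, and 10÷4 = 2, so 7+10+2 = 19.
Sunday + 19 ≡ Friday — that's 1794's doomsday.
In January the doomsday date is Jan 3 (1794 is not a leap year).
Jan 1 is 2 days before Jan 3; 2 mod 7 = 2, so Friday − 2 = Wednesday.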